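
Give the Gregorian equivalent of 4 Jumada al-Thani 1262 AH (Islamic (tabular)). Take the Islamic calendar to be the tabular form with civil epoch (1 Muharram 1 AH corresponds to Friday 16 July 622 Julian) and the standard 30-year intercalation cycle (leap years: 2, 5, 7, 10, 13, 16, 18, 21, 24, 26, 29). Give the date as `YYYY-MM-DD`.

1846-05-30

Julian Day Number of the source date = 2395447.
Converting JDN 2395447 to the Gregorian calendar gives 30 May 1846 CE.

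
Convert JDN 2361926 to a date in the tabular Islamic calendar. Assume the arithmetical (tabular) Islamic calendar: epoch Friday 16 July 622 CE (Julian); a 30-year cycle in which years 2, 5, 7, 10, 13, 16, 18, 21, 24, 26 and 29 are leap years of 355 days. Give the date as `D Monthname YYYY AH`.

29 Shawwal 1167 AH

JDN 2361926 is 19 August 1754 in the Gregorian calendar.
In the tabular Islamic calendar that day is 29 Shawwal 1167 AH.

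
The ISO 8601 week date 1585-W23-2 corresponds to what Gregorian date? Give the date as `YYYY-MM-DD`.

1585-06-04

ISO week 1 of 1585 is the week containing the first Thursday of 1585.
Week 23, day 2 (Tuesday) lands on 1585-06-04.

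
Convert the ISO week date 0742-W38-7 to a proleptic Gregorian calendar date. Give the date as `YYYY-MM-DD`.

0742-09-20

ISO week 1 of 742 is the week containing the first Thursday of 742.
Week 38, day 7 (Sunday) lands on 0742-09-20.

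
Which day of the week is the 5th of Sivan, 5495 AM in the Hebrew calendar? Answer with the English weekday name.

Thursday

This is JDN 2354901 (26 May 1735 Gregorian).
2354901 ≡ 3 (mod 7); counting from Monday = 0 gives Thursday.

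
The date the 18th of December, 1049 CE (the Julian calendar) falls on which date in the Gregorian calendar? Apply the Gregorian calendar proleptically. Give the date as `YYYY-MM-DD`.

1049-12-24

At this point the Julian calendar is 6 days behind the Gregorian.
18 December 1049 Julian + 6 days → 24 December 1049 Gregorian.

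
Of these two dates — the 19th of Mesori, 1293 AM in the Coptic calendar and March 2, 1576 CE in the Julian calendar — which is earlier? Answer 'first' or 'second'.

second

The two dates have Julian Day Numbers 2297281 and 2296753 respectively.
Since 2296753 < 2297281, the second date comes first.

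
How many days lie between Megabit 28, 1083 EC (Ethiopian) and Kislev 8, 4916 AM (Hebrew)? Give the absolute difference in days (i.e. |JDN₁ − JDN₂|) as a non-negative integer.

First date → JDN 2119628; second date → JDN 2143229.
The interval is |2119628 − 2143229| = 23601 days.

23601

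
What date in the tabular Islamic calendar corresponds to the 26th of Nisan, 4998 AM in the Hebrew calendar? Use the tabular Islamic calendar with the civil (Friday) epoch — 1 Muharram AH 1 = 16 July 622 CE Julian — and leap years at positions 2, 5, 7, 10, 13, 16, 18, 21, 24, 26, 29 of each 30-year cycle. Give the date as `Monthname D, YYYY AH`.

Sha'ban 25, 635 AH

Both dates share Julian Day Number 2173339; in the tabular Islamic calendar that is 25 Sha'ban 635 AH.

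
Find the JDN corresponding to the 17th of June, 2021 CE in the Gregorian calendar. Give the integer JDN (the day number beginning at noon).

JDN 2299161 is 15 October 1582 CE (Gregorian); the target day is +160222 days from there, so JDN = 2459383.

2459383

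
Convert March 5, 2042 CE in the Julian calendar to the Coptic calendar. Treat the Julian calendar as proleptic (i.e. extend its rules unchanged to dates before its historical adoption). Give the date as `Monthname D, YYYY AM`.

Paremhat 9, 1758 AM

Julian Day Number of the source date = 2466962.
Converting JDN 2466962 to the Coptic calendar gives 9 Paremhat 1758 AM.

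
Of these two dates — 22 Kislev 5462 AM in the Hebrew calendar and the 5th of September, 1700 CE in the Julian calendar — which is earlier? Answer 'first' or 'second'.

The two dates have Julian Day Numbers 2342694 and 2342231 respectively.
Since 2342231 < 2342694, the second date comes first.

second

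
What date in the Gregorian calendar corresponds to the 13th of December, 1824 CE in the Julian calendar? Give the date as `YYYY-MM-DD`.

1824-12-25

For dates in this range the Gregorian date is 12 days ahead of the Julian.
13 December 1824 Julian + 12 days → 25 December 1824 Gregorian.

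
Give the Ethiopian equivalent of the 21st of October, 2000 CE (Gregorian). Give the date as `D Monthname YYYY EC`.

11 Tikimt 1993 EC

Julian Day Number of the source date = 2451839.
Converting JDN 2451839 to the Ethiopian calendar gives 11 Tikimt 1993 EC.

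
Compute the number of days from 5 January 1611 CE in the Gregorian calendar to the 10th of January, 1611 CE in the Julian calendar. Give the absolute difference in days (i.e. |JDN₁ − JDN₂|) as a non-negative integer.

JDN of the first date = 2309470.
JDN of the second date = 2309485.
|2309485 − 2309470| = 15.

15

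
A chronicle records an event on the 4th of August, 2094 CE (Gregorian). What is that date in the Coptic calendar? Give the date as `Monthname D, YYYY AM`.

Julian Day Number of the source date = 2486094.
Converting JDN 2486094 to the Coptic calendar gives 28 Epip 1810 AM.

Epip 28, 1810 AM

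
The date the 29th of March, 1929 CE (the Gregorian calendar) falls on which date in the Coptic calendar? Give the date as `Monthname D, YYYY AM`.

Paremhat 20, 1645 AM

Both dates share Julian Day Number 2425700; in the Coptic calendar that is 20 Paremhat 1645 AM.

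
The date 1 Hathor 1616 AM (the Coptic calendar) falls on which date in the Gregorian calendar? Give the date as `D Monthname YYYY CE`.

10 November 1899 CE

Both dates share Julian Day Number 2414969; in the Gregorian calendar that is 10 November 1899 CE.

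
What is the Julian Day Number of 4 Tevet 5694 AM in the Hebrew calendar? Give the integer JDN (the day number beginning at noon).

Equivalently 22 December 1933 (Gregorian).
JDN 2400001 is 17 November 1858 CE (Gregorian), MJD 0; the target day is +27428 days from there, so JDN = 2427429.

2427429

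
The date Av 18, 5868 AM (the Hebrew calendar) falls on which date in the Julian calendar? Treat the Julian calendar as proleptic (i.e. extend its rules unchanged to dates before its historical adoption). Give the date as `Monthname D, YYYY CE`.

Both dates share Julian Day Number 2491198; in the Julian calendar that is 12 July 2108 CE.

July 12, 2108 CE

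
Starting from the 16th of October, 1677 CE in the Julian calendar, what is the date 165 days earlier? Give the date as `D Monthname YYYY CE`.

JDN of the 16th of October, 1677 CE = 2333871.
2333871 − 165 = 2333706.
JDN 2333706 in the Julian calendar is 4 May 1677 CE.

4 May 1677 CE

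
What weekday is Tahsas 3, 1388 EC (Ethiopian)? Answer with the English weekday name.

Tuesday

Equivalently 8 December 1395 Gregorian, JDN 2230915.
JDN 2230915 mod 7 = 1, and JDN 0 was a Monday, so this is a Tuesday.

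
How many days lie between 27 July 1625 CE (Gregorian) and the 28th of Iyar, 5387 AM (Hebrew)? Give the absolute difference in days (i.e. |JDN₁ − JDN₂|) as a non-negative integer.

First date → JDN 2314787; second date → JDN 2315443.
The interval is |2314787 − 2315443| = 656 days.

656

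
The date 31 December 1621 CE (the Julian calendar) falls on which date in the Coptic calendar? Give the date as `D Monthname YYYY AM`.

5 Tobi 1338 AM

The source date corresponds to 10 January 1622 in the Gregorian calendar (JDN 2313493).
That day falls on 5 Tobi 1338 AM in the Coptic calendar.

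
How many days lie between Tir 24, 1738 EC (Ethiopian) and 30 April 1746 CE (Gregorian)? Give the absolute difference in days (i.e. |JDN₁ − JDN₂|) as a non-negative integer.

First date → JDN 2358803; second date → JDN 2358893.
The interval is |2358803 − 2358893| = 90 days.

90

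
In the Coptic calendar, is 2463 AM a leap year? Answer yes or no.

yes

2463 mod 4 = 3; in the Coptic calendar a year is leap when year mod 4 = 3, so it is a leap year.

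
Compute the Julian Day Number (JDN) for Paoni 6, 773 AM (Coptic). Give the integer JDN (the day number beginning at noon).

Equivalently 6 June 1057 (proleptic Gregorian).
JDN 2400001 is 17 November 1858 CE (Gregorian), MJD 0; the target day is −292723 days from there, so JDN = 2107278.

2107278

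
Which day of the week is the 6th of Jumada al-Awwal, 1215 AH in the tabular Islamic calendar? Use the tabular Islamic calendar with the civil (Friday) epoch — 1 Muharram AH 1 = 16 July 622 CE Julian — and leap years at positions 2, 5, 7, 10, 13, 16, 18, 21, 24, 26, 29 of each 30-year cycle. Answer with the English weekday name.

This is JDN 2378764 (25 September 1800 Gregorian).
Since JDN mod 7 = 3 (0 = Monday), the day is Thursday.

Thursday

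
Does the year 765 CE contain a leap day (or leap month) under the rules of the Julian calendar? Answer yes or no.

765 mod 4 = 1, so it is a common year in the Julian calendar.

no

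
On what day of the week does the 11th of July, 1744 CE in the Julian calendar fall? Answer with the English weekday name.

Wednesday

This is JDN 2358246 (22 July 1744 Gregorian).
Since JDN mod 7 = 2 (0 = Monday), the day is Wednesday.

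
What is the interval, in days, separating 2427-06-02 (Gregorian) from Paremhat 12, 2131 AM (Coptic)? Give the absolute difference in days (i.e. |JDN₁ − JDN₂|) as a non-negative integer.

4453

JDN of the first date = 2607656.
JDN of the second date = 2603203.
|2603203 − 2607656| = 4453.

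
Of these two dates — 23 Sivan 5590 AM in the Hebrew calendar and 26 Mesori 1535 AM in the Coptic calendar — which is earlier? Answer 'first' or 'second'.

second

First date → JDN 2389618; second date → JDN 2385678.
JDN 2385678 < JDN 2389618, so the second date is earlier.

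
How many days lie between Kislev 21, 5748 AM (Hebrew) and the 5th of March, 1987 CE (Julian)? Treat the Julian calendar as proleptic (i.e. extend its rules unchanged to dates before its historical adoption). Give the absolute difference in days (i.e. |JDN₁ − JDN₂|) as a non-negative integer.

269

First date → JDN 2447142; second date → JDN 2446873.
The interval is |2447142 − 2446873| = 269 days.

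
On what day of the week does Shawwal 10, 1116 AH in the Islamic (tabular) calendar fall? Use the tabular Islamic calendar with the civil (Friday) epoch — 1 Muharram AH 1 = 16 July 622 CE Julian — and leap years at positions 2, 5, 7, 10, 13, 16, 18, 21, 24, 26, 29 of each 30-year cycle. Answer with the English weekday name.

This is JDN 2343834 (5 February 1705 Gregorian).
2343834 ≡ 3 (mod 7); counting from Monday = 0 gives Thursday.

Thursday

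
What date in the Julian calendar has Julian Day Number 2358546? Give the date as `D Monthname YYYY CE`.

JDN 2358546 is 18 May 1745 in the Gregorian calendar.
In the Julian calendar that day is 7 May 1745 CE.

7 May 1745 CE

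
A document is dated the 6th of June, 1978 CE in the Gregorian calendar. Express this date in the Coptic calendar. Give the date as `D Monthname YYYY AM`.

Julian Day Number of the source date = 2443666.
Converting JDN 2443666 to the Coptic calendar gives 29 Pashons 1694 AM.

29 Pashons 1694 AM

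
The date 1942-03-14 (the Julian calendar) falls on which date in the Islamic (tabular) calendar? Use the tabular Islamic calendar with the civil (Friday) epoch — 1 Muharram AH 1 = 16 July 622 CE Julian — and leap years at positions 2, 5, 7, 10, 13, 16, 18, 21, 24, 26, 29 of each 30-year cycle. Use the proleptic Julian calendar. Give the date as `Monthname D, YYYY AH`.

The source date corresponds to 27 March 1942 in the Gregorian calendar (JDN 2430446).
That day falls on 9 Rabi' al-Awwal 1361 AH in the tabular Islamic calendar.

Rabi' al-Awwal 9, 1361 AH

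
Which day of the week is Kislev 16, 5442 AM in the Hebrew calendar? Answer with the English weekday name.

In the Gregorian calendar this is 27 November 1681 (JDN 2335364).
2335364 ≡ 3 (mod 7); counting from Monday = 0 gives Thursday.

Thursday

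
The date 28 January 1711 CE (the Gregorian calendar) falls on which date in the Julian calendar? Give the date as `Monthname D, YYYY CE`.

January 17, 1711 CE

The Julian–Gregorian offset here is 11 days (Julian trailing).
28 January 1711 Gregorian − 11 days → 17 January 1711 Julian.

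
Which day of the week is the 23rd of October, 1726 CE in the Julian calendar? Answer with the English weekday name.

Sunday

In the Gregorian calendar this is 3 November 1726 (JDN 2351775).
Since JDN mod 7 = 6 (0 = Monday), the day is Sunday.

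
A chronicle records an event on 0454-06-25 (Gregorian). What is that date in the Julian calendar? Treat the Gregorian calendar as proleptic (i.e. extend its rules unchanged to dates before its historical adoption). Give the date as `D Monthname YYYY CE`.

At this point the Julian calendar is 1 day behind the Gregorian.
25 June 454 Gregorian − 1 day → 24 June 454 Julian.

24 June 454 CE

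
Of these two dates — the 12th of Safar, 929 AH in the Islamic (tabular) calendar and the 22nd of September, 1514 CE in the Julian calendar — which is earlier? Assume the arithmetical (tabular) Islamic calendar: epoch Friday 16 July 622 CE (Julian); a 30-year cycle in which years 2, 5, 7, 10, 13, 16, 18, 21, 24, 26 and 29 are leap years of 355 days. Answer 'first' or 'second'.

second

Converting both to JDN: 2277333 vs 2274311; the smaller is the second.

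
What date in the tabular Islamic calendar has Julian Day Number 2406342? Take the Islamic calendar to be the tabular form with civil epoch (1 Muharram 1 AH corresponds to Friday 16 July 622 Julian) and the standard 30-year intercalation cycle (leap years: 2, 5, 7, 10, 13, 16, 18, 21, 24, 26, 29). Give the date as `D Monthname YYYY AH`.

2 Rabi' al-Awwal 1293 AH

JDN 2406342 is 28 March 1876 in the Gregorian calendar.
In the tabular Islamic calendar that day is 2 Rabi' al-Awwal 1293 AH.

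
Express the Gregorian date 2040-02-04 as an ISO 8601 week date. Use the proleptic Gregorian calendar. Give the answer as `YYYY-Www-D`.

2040-W05-6

The weekday is Saturday (ISO weekday 6).
That Saturday belongs to ISO week 5 of ISO year 2040.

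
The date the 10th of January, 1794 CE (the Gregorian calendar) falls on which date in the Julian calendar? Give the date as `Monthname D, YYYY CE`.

The Julian–Gregorian offset here is 11 days (Julian trailing).
10 January 1794 Gregorian − 11 days → 30 December 1793 Julian.

December 30, 1793 CE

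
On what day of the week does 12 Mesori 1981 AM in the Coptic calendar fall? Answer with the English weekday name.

Sunday

In the Gregorian calendar this is 20 August 2265 (JDN 2548566).
JDN 2548566 mod 7 = 6, and JDN 0 was a Monday, so this is a Sunday.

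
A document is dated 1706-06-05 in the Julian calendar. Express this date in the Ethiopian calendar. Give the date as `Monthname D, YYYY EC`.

The source date corresponds to 16 June 1706 in the Gregorian calendar (JDN 2344330).
That day falls on 11 Sene 1698 EC in the Ethiopian calendar.

Sene 11, 1698 EC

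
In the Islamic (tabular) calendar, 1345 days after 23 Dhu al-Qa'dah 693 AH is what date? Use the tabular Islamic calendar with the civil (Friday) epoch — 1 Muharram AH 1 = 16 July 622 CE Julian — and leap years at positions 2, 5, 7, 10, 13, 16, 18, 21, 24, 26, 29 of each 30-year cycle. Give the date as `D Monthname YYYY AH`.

10 Ramadan 697 AH

The starting date is JDN 2193979; 2193979 + 1345 = 2195324.
JDN 2195324 corresponds to 10 Ramadan 697 AH.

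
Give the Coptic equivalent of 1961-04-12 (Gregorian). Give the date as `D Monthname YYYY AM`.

4 Parmouti 1677 AM

Both dates share Julian Day Number 2437402; in the Coptic calendar that is 4 Parmouti 1677 AM.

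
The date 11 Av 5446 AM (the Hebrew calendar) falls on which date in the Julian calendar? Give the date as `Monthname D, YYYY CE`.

July 22, 1686 CE

Both dates share Julian Day Number 2337072; in the Julian calendar that is 22 July 1686 CE.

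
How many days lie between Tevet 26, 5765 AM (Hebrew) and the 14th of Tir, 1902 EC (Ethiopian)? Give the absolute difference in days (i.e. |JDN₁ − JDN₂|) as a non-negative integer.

34684

First date → JDN 2453378; second date → JDN 2418694.
The interval is |2453378 − 2418694| = 34684 days.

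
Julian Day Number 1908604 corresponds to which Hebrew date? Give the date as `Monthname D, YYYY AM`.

Tammuz 3, 4273 AM

The proleptic Gregorian equivalent of JDN 1908604 is 24 June 513.
In the Hebrew calendar that day is Tammuz 3, 4273 AM.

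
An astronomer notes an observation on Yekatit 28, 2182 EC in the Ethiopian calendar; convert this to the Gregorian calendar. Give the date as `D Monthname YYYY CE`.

Both dates share Julian Day Number 2521008; in the Gregorian calendar that is 8 March 2190 CE.

8 March 2190 CE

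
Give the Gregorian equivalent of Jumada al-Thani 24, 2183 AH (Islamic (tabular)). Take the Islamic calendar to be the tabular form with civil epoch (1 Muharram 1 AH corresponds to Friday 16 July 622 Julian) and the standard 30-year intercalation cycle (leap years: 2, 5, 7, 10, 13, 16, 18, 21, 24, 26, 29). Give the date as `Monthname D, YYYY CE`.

January 16, 2740 CE

Julian Day Number of the source date = 2721839.
Converting JDN 2721839 to the Gregorian calendar gives 16 January 2740 CE.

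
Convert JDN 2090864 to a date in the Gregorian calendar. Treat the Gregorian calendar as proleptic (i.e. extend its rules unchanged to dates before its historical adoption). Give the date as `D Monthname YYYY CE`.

JDN 2451545 is 1 Jan 2000; 2090864 is −360681 days from there.

28 June 1012 CE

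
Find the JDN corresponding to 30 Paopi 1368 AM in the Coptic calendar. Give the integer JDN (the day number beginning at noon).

2324386

Equivalently 7 November 1651 (Gregorian).
JDN 2299161 is 15 October 1582 CE (Gregorian); the target day is +25225 days from there, so JDN = 2324386.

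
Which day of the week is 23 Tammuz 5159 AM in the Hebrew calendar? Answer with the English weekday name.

Friday

This is JDN 2232220 (5 July 1399 Gregorian).
Since JDN mod 7 = 4 (0 = Monday), the day is Friday.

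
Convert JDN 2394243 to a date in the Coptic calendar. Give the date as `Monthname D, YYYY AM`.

The Gregorian equivalent of JDN 2394243 is 11 February 1843.
In the Coptic calendar that day is Meshir 5, 1559 AM.

Meshir 5, 1559 AM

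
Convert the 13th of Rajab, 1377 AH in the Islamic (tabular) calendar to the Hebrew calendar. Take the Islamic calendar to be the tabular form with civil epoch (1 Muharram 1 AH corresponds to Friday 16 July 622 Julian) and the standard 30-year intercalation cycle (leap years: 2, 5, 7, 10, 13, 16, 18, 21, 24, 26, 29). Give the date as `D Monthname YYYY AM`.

13 Shevat 5718 AM

The source date corresponds to 3 February 1958 in the Gregorian calendar (JDN 2436238).
That day falls on 13 Shevat 5718 AM in the Hebrew calendar.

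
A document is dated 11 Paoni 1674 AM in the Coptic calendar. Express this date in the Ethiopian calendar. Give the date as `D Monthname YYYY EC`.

11 Sene 1950 EC

Julian Day Number of the source date = 2436373.
Converting JDN 2436373 to the Ethiopian calendar gives 11 Sene 1950 EC.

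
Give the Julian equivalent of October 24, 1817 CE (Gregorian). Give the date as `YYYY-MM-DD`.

1817-10-12

For dates in this range the Gregorian date is 12 days ahead of the Julian.
24 October 1817 Gregorian − 12 days → 12 October 1817 Julian.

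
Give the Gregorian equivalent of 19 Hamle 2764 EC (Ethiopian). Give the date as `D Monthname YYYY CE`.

1 August 2772 CE

Both dates share Julian Day Number 2733725; in the Gregorian calendar that is 1 August 2772 CE.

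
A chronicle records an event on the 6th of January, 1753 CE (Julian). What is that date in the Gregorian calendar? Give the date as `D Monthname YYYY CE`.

17 January 1753 CE

At this point the Julian calendar is 11 days behind the Gregorian.
6 January 1753 Julian + 11 days → 17 January 1753 Gregorian.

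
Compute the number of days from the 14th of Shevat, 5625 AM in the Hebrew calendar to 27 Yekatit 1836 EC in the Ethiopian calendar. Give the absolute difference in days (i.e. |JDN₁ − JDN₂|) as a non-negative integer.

First date → JDN 2402278; second date → JDN 2394631.
The interval is |2402278 − 2394631| = 7647 days.

7647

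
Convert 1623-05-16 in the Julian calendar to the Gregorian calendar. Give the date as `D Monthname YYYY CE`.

At this point the Julian calendar is 10 days behind the Gregorian.
16 May 1623 Julian + 10 days → 26 May 1623 Gregorian.

26 May 1623 CE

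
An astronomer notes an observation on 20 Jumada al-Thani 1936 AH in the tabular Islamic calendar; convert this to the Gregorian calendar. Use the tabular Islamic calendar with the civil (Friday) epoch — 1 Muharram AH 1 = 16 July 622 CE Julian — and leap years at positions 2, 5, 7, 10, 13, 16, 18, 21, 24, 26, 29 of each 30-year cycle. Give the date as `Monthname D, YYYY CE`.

May 20, 2500 CE

Julian Day Number of the source date = 2634306.
Converting JDN 2634306 to the Gregorian calendar gives 20 May 2500 CE.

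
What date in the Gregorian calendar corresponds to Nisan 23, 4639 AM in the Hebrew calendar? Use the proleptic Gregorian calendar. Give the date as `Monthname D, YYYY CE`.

Both dates share Julian Day Number 2042221; in the Gregorian calendar that is 23 April 879 CE.

April 23, 879 CE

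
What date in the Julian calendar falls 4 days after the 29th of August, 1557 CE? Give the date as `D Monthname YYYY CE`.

2 September 1557 CE

Counting 4 days forward from JDN 2289993 reaches JDN 2289997, which is 2 September 1557 CE.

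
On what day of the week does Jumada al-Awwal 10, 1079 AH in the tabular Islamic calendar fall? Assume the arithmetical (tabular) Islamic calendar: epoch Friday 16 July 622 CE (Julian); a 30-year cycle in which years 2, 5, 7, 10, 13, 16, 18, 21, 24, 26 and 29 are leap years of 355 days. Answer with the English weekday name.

In the Gregorian calendar this is 16 October 1668 (JDN 2330574).
Since JDN mod 7 = 1 (0 = Monday), the day is Tuesday.

Tuesday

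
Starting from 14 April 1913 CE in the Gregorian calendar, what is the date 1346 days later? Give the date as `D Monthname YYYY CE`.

20 December 1916 CE

The starting date is JDN 2419872; 2419872 + 1346 = 2421218.
JDN 2421218 corresponds to 20 December 1916 CE.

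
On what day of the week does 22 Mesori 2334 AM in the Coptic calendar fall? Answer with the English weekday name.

Wednesday

In the Gregorian calendar this is 2 September 2618 (JDN 2677509).
2677509 ≡ 2 (mod 7); counting from Monday = 0 gives Wednesday.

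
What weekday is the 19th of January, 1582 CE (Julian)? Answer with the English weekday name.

Friday

In the Gregorian calendar this is 29 January 1582 (JDN 2298902).
Since JDN mod 7 = 4 (0 = Monday), the day is Friday.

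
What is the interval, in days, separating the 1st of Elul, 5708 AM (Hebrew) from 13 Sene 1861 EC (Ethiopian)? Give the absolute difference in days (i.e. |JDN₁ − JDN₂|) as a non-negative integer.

28932

JDN of the first date = 2432800.
JDN of the second date = 2403868.
|2403868 − 2432800| = 28932.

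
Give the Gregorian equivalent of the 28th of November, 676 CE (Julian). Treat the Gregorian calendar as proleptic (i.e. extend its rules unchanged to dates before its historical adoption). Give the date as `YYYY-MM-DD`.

0676-12-01

For dates in this range the Gregorian date is 3 days ahead of the Julian.
28 November 676 Julian + 3 days → 1 December 676 Gregorian.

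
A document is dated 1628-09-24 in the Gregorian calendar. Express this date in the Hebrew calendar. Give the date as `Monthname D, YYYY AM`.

Julian Day Number of the source date = 2315942.
Converting JDN 2315942 to the Hebrew calendar gives 26 Elul 5388 AM.

Elul 26, 5388 AM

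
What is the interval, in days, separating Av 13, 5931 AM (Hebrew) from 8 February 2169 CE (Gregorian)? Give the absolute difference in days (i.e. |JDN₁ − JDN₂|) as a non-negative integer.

917

JDN of the first date = 2514227.
JDN of the second date = 2513310.
|2513310 − 2514227| = 917.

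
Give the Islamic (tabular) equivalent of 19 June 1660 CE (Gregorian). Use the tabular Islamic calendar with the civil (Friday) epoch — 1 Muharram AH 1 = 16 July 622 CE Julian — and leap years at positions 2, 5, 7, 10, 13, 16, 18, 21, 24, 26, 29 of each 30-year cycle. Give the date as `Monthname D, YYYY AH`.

Shawwal 10, 1070 AH

Julian Day Number of the source date = 2327533.
Converting JDN 2327533 to the tabular Islamic calendar gives 10 Shawwal 1070 AH.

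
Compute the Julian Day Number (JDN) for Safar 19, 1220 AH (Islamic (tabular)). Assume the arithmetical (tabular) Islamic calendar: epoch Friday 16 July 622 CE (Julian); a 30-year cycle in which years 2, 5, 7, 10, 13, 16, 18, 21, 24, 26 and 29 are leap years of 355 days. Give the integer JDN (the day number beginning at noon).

In the Gregorian calendar the same day is 19 May 1805.
JDN 2451545 is 1 January 2000 CE (Gregorian); the target day is −71084 days from there, so JDN = 2380461.

2380461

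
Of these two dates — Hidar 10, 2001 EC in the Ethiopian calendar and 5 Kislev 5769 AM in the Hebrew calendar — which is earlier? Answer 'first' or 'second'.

first

Converting both to JDN: 2454790 vs 2454803; the smaller is the first.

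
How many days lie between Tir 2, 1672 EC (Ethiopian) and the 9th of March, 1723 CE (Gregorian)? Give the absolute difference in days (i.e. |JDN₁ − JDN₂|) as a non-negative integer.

First date → JDN 2334675; second date → JDN 2350440.
The interval is |2334675 − 2350440| = 15765 days.

15765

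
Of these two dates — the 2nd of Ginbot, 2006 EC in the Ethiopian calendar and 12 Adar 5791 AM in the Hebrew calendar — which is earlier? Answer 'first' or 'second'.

Converting both to JDN: 2456788 vs 2462933; the smaller is the first.

first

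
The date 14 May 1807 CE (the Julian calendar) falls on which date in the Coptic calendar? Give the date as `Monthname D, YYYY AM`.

Pashons 19, 1523 AM

Julian Day Number of the source date = 2381198.
Converting JDN 2381198 to the Coptic calendar gives 19 Pashons 1523 AM.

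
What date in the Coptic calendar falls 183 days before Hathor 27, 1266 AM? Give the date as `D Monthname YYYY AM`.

29 Pashons 1265 AM

JDN of Hathor 27, 1266 AM = 2287157.
2287157 − 183 = 2286974.
JDN 2286974 in the Coptic calendar is 29 Pashons 1265 AM.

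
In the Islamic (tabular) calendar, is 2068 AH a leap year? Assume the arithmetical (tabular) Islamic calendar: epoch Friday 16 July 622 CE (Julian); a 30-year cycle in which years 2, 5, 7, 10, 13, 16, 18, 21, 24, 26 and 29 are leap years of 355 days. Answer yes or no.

no

Year 2068 AH is year 28 of its 30-year cycle; leap positions are 2, 5, 7, 10, 13, 16, 18, 21, 24, 26, 29, so it is a common year (354 days).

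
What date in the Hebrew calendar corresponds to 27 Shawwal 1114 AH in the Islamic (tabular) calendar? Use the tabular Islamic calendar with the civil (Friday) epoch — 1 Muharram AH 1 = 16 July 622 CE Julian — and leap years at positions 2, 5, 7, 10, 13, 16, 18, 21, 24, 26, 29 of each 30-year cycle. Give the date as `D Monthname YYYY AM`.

The source date corresponds to 16 March 1703 in the Gregorian calendar (JDN 2343142).
That day falls on 28 Adar 5463 AM in the Hebrew calendar.

28 Adar 5463 AM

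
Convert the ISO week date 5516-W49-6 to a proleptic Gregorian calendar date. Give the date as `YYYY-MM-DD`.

5516-12-09

ISO week 1 of 5516 is the week containing the first Thursday of 5516.
Week 49, day 6 (Saturday) lands on 5516-12-09.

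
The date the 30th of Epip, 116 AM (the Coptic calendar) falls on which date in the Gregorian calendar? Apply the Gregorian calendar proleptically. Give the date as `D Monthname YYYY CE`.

25 July 400 CE

Both dates share Julian Day Number 1867363; in the Gregorian calendar that is 25 July 400 CE.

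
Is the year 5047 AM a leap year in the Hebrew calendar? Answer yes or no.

no

Hebrew year 5047 is year 12 of its 19-year Metonic cycle; leap years are at positions 3, 6, 8, 11, 14, 17, 19, so it is a common year (12 months).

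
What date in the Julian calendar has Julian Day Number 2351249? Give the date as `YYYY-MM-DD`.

The Gregorian equivalent of JDN 2351249 is 26 May 1725.
In the Julian calendar that day is 1725-05-15.

1725-05-15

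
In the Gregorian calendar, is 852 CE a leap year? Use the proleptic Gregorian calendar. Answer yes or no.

852 is divisible by 4 and not by 100, so it is a leap year.

yes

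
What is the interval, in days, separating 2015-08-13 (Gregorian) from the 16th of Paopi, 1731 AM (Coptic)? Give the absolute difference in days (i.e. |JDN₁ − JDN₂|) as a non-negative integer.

291

JDN of the first date = 2457248.
JDN of the second date = 2456957.
|2456957 − 2457248| = 291.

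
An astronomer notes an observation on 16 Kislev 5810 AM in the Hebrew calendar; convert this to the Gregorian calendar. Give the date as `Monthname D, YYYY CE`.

December 11, 2049 CE

Both dates share Julian Day Number 2469787; in the Gregorian calendar that is 11 December 2049 CE.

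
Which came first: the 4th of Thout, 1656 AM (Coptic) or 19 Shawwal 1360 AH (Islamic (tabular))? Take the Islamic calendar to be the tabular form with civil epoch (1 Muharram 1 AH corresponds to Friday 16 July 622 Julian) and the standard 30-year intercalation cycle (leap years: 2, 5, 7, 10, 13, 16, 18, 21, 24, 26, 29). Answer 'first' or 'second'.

First date → JDN 2429522; second date → JDN 2430308.
JDN 2429522 < JDN 2430308, so the first date is earlier.

first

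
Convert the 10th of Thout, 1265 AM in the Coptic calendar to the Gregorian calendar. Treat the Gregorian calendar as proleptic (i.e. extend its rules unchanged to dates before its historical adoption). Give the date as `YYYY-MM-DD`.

1548-09-17

Julian Day Number of the source date = 2286715.
Converting JDN 2286715 to the Gregorian calendar gives 17 September 1548 CE.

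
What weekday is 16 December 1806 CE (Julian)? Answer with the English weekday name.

Equivalently 28 December 1806 Gregorian, JDN 2381049.
Since JDN mod 7 = 6 (0 = Monday), the day is Sunday.

Sunday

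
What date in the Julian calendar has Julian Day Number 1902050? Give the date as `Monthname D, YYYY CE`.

July 13, 495 CE

The proleptic Gregorian equivalent of JDN 1902050 is 14 July 495.
In the Julian calendar that day is July 13, 495 CE.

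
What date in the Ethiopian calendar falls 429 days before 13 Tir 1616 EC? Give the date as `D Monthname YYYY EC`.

10 Hidar 1615 EC

JDN of 13 Tir 1616 EC = 2314232.
2314232 − 429 = 2313803.
JDN 2313803 in the Ethiopian calendar is 10 Hidar 1615 EC.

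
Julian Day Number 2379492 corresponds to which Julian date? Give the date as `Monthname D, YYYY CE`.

September 11, 1802 CE

JDN 2379492 is 23 September 1802 in the Gregorian calendar.
In the Julian calendar that day is September 11, 1802 CE.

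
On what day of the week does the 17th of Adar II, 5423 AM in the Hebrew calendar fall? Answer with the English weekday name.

Monday

Equivalently 26 March 1663 Gregorian, JDN 2328543.
2328543 ≡ 0 (mod 7); counting from Monday = 0 gives Monday.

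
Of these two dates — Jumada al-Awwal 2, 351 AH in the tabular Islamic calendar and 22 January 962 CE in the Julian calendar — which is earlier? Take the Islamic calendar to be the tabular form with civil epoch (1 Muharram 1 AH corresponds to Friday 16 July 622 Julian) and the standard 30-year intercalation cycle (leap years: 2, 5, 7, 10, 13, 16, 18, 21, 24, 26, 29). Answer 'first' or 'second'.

second

First date → JDN 2072587; second date → JDN 2072450.
JDN 2072450 < JDN 2072587, so the second date is earlier.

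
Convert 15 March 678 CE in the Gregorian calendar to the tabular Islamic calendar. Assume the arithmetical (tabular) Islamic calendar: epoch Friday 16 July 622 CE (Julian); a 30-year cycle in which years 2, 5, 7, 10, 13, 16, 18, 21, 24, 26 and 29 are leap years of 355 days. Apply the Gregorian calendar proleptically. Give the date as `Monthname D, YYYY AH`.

Jumada al-Awwal 12, 58 AH

Both dates share Julian Day Number 1968768; in the tabular Islamic calendar that is 12 Jumada al-Awwal 58 AH.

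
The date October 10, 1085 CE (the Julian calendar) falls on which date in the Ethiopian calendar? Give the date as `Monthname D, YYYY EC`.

Both dates share Julian Day Number 2117637; in the Ethiopian calendar that is 13 Tikimt 1078 EC.

Tikimt 13, 1078 EC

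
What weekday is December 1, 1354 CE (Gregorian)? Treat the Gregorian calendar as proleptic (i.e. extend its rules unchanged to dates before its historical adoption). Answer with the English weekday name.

Sunday

JDN 2215933 mod 7 = 6, and JDN 0 was a Monday, so this is a Sunday.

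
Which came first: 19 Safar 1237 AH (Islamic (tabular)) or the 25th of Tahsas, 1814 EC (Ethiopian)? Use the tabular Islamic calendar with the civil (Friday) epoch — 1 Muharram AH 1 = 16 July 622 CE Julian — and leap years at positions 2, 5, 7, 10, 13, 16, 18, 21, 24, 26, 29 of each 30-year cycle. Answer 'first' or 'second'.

first

Converting both to JDN: 2386485 vs 2386533; the smaller is the first.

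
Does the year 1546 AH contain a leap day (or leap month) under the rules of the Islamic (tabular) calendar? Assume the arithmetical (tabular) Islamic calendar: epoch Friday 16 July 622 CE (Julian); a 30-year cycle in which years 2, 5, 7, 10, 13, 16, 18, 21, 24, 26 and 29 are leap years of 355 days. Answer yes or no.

Year 1546 AH is year 16 of its 30-year cycle; leap positions are 2, 5, 7, 10, 13, 16, 18, 21, 24, 26, 29, so it is a leap year (355 days).

yes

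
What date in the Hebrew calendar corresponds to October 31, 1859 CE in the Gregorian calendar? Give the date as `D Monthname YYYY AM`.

Julian Day Number of the source date = 2400349.
Converting JDN 2400349 to the Hebrew calendar gives 3 Cheshvan 5620 AM.

3 Cheshvan 5620 AM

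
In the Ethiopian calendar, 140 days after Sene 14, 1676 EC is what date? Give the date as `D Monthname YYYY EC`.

29 Tikimt 1677 EC

JDN of Sene 14, 1676 EC = 2336298.
2336298 + 140 = 2336438.
JDN 2336438 in the Ethiopian calendar is 29 Tikimt 1677 EC.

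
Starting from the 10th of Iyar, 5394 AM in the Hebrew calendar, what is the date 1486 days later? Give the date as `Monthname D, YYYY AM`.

JDN of the 10th of Iyar, 5394 AM = 2317994.
2317994 + 1486 = 2319480.
JDN 2319480 in the Hebrew calendar is Sivan 20, 5398 AM.

Sivan 20, 5398 AM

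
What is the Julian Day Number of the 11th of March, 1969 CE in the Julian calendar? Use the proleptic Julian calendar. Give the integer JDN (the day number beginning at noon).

2440305

In the Gregorian calendar the same day is 24 March 1969.
JDN 2451545 is 1 January 2000 CE (Gregorian); the target day is −11240 days from there, so JDN = 2440305.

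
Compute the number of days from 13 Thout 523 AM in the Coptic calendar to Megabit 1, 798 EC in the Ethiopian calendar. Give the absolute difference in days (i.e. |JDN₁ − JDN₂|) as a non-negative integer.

197

JDN of the first date = 2015702.
JDN of the second date = 2015505.
|2015505 − 2015702| = 197.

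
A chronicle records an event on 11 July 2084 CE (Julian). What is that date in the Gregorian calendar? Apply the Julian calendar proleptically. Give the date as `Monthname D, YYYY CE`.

July 24, 2084 CE

At this point the Julian calendar is 13 days behind the Gregorian.
11 July 2084 Julian + 13 days → 24 July 2084 Gregorian.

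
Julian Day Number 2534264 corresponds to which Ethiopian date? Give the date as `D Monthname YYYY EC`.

The Gregorian equivalent of JDN 2534264 is 24 June 2226.
In the Ethiopian calendar that day is 15 Sene 2218 EC.

15 Sene 2218 EC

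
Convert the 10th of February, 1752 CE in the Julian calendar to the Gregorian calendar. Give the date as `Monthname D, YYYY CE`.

At this point the Julian calendar is 11 days behind the Gregorian.
10 February 1752 Julian + 11 days → 21 February 1752 Gregorian.

February 21, 1752 CE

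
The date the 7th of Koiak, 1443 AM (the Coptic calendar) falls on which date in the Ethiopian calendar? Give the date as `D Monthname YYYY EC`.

Both dates share Julian Day Number 2351816; in the Ethiopian calendar that is 7 Tahsas 1719 EC.

7 Tahsas 1719 EC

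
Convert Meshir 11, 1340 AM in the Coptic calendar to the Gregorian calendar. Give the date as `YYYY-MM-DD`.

1624-02-16

Both dates share Julian Day Number 2314260; in the Gregorian calendar that is 16 February 1624 CE.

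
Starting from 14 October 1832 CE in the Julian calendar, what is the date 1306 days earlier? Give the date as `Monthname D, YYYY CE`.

JDN of 14 October 1832 CE = 2390483.
2390483 − 1306 = 2389177.
JDN 2389177 in the Julian calendar is March 18, 1829 CE.

March 18, 1829 CE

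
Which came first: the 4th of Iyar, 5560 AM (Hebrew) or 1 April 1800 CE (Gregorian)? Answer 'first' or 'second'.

Converting both to JDN: 2378615 vs 2378587; the smaller is the second.

second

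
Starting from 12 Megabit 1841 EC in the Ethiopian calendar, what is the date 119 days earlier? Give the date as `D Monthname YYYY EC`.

13 Hidar 1841 EC

The starting date is JDN 2396472; 2396472 − 119 = 2396353.
JDN 2396353 corresponds to 13 Hidar 1841 EC.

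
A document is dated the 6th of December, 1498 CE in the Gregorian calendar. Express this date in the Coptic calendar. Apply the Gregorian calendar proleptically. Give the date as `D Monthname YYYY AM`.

1 Koiak 1215 AM

Julian Day Number of the source date = 2268533.
Converting JDN 2268533 to the Coptic calendar gives 1 Koiak 1215 AM.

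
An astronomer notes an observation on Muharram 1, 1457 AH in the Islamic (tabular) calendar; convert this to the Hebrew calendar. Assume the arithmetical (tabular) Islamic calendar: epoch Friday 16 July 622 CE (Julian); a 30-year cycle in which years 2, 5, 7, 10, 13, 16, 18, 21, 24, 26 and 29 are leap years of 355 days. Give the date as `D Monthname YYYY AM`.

Julian Day Number of the source date = 2464398.
Converting JDN 2464398 to the Hebrew calendar gives 30 Adar I 5795 AM.

30 Adar I 5795 AM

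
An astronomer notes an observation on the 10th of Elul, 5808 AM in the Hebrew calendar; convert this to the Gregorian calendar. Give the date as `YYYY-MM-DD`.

2048-08-19

Both dates share Julian Day Number 2469308; in the Gregorian calendar that is 19 August 2048 CE.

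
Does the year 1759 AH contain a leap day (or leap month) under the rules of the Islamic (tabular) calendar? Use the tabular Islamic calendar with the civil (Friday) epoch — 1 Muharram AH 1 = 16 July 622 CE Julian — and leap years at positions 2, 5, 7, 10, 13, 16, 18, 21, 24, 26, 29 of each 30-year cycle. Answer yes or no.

Year 1759 AH is year 19 of its 30-year cycle; leap positions are 2, 5, 7, 10, 13, 16, 18, 21, 24, 26, 29, so it is a common year (354 days).

no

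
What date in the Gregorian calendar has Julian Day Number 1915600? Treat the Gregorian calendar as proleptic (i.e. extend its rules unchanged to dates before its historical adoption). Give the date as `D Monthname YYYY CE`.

19 August 532 CE

JDN 2451545 is 1 Jan 2000; 1915600 is −535945 days from there.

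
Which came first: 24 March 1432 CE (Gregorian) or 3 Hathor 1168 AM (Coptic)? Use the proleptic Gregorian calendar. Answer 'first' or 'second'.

First date → JDN 2244170; second date → JDN 2251339.
JDN 2244170 < JDN 2251339, so the first date is earlier.

first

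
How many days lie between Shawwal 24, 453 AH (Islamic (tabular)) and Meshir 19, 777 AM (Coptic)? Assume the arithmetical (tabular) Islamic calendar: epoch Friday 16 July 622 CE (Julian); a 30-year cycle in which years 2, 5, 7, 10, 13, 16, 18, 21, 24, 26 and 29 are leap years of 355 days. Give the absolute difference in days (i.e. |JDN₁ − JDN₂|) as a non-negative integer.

First date → JDN 2108903; second date → JDN 2108632.
The interval is |2108903 − 2108632| = 271 days.

271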